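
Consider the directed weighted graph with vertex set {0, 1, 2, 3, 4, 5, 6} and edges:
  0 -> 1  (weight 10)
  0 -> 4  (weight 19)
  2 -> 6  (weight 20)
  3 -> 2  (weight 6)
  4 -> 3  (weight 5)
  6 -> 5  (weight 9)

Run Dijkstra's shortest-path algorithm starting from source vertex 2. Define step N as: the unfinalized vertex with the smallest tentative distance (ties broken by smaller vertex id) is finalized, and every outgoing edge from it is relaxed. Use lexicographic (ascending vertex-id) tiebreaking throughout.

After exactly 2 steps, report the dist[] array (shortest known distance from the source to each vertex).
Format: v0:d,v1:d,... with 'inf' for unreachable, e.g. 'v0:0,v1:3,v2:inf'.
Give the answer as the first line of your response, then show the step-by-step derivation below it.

v0:inf,v1:inf,v2:0,v3:inf,v4:inf,v5:29,v6:20

step 1: dist = v0:inf,v1:inf,v2:0,v3:inf,v4:inf,v5:inf,v6:20
step 2: dist = v0:inf,v1:inf,v2:0,v3:inf,v4:inf,v5:29,v6:20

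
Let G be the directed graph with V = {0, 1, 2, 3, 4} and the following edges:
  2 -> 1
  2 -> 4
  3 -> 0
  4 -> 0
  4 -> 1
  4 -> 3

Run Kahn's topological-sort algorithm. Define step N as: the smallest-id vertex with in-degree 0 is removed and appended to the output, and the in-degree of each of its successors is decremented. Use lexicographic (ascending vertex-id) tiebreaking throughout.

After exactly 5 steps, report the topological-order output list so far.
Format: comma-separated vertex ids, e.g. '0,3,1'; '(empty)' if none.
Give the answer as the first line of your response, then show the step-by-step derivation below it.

2,4,1,3,0

step 1: output 2; order=[2]; indeg=(2,1,0,1,0)
step 2: output 4; order=[2,4]; indeg=(1,0,0,0,0)
step 3: output 1; order=[2,4,1]; indeg=(1,0,0,0,0)
step 4: output 3; order=[2,4,1,3]; indeg=(0,0,0,0,0)
step 5: output 0; order=[2,4,1,3,0]; indeg=(0,0,0,0,0)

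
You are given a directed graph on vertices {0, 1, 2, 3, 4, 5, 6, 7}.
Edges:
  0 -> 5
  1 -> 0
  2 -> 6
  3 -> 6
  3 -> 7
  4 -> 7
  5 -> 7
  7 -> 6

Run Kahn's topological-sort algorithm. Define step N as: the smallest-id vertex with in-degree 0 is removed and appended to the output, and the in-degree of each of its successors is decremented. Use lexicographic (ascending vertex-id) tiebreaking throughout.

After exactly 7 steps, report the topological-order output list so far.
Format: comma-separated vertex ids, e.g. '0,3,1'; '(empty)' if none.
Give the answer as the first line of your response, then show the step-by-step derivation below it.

1,0,2,3,4,5,7

step 1: output 1; order=[1]; indeg=(0,0,0,0,0,1,3,3)
step 2: output 0; order=[1,0]; indeg=(0,0,0,0,0,0,3,3)
step 3: output 2; order=[1,0,2]; indeg=(0,0,0,0,0,0,2,3)
step 4: output 3; order=[1,0,2,3]; indeg=(0,0,0,0,0,0,1,2)
step 5: output 4; order=[1,0,2,3,4]; indeg=(0,0,0,0,0,0,1,1)
step 6: output 5; order=[1,0,2,3,4,5]; indeg=(0,0,0,0,0,0,1,0)
step 7: output 7; order=[1,0,2,3,4,5,7]; indeg=(0,0,0,0,0,0,0,0)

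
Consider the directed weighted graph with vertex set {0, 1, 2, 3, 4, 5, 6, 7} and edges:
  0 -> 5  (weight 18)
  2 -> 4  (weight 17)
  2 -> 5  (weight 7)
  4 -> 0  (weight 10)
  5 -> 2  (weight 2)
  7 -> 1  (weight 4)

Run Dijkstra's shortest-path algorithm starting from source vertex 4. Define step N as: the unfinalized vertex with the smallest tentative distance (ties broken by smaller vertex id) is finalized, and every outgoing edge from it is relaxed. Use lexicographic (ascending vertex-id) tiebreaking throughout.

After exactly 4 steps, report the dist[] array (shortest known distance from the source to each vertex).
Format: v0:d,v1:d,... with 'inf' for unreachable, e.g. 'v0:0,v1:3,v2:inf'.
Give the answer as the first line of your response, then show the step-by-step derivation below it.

v0:10,v1:inf,v2:30,v3:inf,v4:0,v5:28,v6:inf,v7:inf

step 1: dist = v0:10,v1:inf,v2:inf,v3:inf,v4:0,v5:inf,v6:inf,v7:inf
step 2: dist = v0:10,v1:inf,v2:inf,v3:inf,v4:0,v5:28,v6:inf,v7:inf
step 3: dist = v0:10,v1:inf,v2:30,v3:inf,v4:0,v5:28,v6:inf,v7:inf
step 4: dist = v0:10,v1:inf,v2:30,v3:inf,v4:0,v5:28,v6:inf,v7:inf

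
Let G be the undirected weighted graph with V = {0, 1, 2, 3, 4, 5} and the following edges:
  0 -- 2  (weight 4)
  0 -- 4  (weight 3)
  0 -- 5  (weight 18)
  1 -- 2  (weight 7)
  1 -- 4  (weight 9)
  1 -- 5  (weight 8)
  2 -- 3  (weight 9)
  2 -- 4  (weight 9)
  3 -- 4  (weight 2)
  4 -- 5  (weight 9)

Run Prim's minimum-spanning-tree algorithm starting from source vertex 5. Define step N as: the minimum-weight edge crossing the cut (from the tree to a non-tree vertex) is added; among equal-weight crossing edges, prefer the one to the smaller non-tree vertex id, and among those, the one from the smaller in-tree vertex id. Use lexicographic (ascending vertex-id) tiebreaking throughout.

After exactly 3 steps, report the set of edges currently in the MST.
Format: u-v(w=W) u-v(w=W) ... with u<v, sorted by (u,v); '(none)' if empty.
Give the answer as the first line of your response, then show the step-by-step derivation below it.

0-2(w=4) 1-2(w=7) 1-5(w=8)

step 1: add edge 1-5 (w=8); MST = {1-5(w=8)}
step 2: add edge 1-2 (w=7); MST = {1-2(w=7) 1-5(w=8)}
step 3: add edge 0-2 (w=4); MST = {0-2(w=4) 1-2(w=7) 1-5(w=8)}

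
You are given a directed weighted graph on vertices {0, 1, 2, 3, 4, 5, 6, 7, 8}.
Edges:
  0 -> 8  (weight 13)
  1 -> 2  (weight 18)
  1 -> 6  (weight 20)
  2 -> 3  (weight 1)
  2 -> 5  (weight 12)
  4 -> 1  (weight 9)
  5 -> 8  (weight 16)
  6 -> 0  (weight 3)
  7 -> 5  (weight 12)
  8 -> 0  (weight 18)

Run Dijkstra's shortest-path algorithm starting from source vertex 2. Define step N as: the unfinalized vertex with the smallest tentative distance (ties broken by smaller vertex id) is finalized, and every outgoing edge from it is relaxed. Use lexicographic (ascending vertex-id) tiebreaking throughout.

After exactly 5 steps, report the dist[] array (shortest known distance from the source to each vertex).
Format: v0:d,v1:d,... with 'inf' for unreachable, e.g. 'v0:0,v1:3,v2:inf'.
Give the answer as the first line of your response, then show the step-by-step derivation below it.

v0:46,v1:inf,v2:0,v3:1,v4:inf,v5:12,v6:inf,v7:inf,v8:28

step 1: dist = v0:inf,v1:inf,v2:0,v3:1,v4:inf,v5:12,v6:inf,v7:inf,v8:inf
step 2: dist = v0:inf,v1:inf,v2:0,v3:1,v4:inf,v5:12,v6:inf,v7:inf,v8:inf
step 3: dist = v0:inf,v1:inf,v2:0,v3:1,v4:inf,v5:12,v6:inf,v7:inf,v8:28
step 4: dist = v0:46,v1:inf,v2:0,v3:1,v4:inf,v5:12,v6:inf,v7:inf,v8:28
step 5: dist = v0:46,v1:inf,v2:0,v3:1,v4:inf,v5:12,v6:inf,v7:inf,v8:28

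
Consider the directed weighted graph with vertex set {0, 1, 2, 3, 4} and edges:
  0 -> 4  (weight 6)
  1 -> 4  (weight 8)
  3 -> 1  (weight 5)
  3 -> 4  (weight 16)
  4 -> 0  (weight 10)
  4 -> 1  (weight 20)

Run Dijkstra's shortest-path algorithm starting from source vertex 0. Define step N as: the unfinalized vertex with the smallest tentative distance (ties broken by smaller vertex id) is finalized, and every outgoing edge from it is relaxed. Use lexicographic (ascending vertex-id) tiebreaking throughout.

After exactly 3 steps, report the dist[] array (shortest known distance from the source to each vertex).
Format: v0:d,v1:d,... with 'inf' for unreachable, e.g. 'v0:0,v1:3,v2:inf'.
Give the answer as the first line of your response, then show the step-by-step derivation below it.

v0:0,v1:26,v2:inf,v3:inf,v4:6

step 1: dist = v0:0,v1:inf,v2:inf,v3:inf,v4:6
step 2: dist = v0:0,v1:26,v2:inf,v3:inf,v4:6
step 3: dist = v0:0,v1:26,v2:inf,v3:inf,v4:6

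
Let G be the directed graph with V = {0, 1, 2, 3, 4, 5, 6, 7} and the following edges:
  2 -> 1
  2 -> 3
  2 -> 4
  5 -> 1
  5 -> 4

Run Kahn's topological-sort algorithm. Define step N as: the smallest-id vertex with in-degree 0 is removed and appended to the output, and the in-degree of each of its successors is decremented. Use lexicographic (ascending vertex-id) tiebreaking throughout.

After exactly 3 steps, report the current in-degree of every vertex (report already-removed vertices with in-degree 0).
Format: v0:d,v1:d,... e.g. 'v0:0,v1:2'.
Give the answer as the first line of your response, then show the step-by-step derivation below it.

v0:0,v1:1,v2:0,v3:0,v4:1,v5:0,v6:0,v7:0

step 1: output 0; order=[0]; indeg=(0,2,0,1,2,0,0,0)
step 2: output 2; order=[0,2]; indeg=(0,1,0,0,1,0,0,0)
step 3: output 3; order=[0,2,3]; indeg=(0,1,0,0,1,0,0,0)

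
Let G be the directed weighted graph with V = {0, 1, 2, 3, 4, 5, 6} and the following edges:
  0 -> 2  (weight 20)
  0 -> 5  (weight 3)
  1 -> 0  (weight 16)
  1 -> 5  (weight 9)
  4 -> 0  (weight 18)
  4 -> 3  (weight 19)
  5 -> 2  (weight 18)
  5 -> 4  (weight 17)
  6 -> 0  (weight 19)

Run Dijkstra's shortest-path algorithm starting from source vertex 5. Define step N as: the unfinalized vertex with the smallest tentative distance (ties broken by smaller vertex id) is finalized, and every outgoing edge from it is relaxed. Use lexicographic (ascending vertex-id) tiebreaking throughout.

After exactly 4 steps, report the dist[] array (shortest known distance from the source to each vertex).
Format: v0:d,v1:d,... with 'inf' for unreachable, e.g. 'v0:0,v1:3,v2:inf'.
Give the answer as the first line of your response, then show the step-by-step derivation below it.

v0:35,v1:inf,v2:18,v3:36,v4:17,v5:0,v6:inf

step 1: dist = v0:inf,v1:inf,v2:18,v3:inf,v4:17,v5:0,v6:inf
step 2: dist = v0:35,v1:inf,v2:18,v3:36,v4:17,v5:0,v6:inf
step 3: dist = v0:35,v1:inf,v2:18,v3:36,v4:17,v5:0,v6:inf
step 4: dist = v0:35,v1:inf,v2:18,v3:36,v4:17,v5:0,v6:inf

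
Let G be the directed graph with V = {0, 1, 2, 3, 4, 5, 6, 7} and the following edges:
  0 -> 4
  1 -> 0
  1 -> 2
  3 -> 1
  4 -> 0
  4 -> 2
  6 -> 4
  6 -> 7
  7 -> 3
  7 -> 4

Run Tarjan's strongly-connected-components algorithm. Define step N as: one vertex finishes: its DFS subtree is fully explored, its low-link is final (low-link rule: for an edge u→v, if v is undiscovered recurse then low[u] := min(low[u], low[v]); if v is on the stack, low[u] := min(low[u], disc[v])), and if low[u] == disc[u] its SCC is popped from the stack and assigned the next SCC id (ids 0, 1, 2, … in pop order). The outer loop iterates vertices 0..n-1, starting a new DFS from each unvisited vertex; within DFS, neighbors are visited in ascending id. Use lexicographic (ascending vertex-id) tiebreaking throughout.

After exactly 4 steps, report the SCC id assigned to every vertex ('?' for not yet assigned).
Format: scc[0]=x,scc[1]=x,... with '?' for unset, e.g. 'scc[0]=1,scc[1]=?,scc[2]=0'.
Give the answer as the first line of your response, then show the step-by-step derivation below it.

scc[0]=1,scc[1]=2,scc[2]=0,scc[3]=?,scc[4]=1,scc[5]=?,scc[6]=?,scc[7]=?

step 1: low=(low[0]=0,low[1]=?,low[2]=2,low[3]=?,low[4]=0,low[5]=?,low[6]=?,low[7]=?); scc=(scc[0]=?,scc[1]=?,scc[2]=0,scc[3]=?,scc[4]=?,scc[5]=?,scc[6]=?,scc[7]=?)
step 2: low=(low[0]=0,low[1]=?,low[2]=2,low[3]=?,low[4]=0,low[5]=?,low[6]=?,low[7]=?); scc=(scc[0]=?,scc[1]=?,scc[2]=0,scc[3]=?,scc[4]=?,scc[5]=?,scc[6]=?,scc[7]=?)
step 3: low=(low[0]=0,low[1]=?,low[2]=2,low[3]=?,low[4]=0,low[5]=?,low[6]=?,low[7]=?); scc=(scc[0]=1,scc[1]=?,scc[2]=0,scc[3]=?,scc[4]=1,scc[5]=?,scc[6]=?,scc[7]=?)
step 4: low=(low[0]=0,low[1]=3,low[2]=2,low[3]=?,low[4]=0,low[5]=?,low[6]=?,low[7]=?); scc=(scc[0]=1,scc[1]=2,scc[2]=0,scc[3]=?,scc[4]=1,scc[5]=?,scc[6]=?,scc[7]=?)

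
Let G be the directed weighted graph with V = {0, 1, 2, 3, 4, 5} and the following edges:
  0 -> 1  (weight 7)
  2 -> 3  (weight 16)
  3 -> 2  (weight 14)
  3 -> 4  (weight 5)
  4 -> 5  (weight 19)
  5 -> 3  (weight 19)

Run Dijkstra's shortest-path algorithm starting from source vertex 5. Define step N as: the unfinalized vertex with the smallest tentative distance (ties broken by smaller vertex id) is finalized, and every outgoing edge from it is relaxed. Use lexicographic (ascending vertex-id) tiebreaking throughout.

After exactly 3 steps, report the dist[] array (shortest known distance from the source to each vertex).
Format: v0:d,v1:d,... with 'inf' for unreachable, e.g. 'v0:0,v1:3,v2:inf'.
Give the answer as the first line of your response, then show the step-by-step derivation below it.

v0:inf,v1:inf,v2:33,v3:19,v4:24,v5:0

step 1: dist = v0:inf,v1:inf,v2:inf,v3:19,v4:inf,v5:0
step 2: dist = v0:inf,v1:inf,v2:33,v3:19,v4:24,v5:0
step 3: dist = v0:inf,v1:inf,v2:33,v3:19,v4:24,v5:0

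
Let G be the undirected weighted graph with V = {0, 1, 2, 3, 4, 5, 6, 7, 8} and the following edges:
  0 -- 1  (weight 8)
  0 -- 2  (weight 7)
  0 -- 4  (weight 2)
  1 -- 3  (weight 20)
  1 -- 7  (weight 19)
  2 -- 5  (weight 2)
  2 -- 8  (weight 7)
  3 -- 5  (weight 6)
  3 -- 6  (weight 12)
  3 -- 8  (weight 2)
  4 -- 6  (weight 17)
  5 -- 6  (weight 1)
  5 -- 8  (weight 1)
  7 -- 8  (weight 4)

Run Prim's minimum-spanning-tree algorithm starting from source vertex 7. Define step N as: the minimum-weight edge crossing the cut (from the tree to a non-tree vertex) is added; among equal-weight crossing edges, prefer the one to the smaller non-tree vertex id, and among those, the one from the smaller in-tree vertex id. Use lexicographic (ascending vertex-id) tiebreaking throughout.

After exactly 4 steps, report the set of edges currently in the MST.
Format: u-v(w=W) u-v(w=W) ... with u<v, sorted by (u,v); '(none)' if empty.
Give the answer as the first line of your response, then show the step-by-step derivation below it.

2-5(w=2) 5-6(w=1) 5-8(w=1) 7-8(w=4)

step 1: add edge 7-8 (w=4); MST = {7-8(w=4)}
step 2: add edge 5-8 (w=1); MST = {5-8(w=1) 7-8(w=4)}
step 3: add edge 5-6 (w=1); MST = {5-6(w=1) 5-8(w=1) 7-8(w=4)}
step 4: add edge 2-5 (w=2); MST = {2-5(w=2) 5-6(w=1) 5-8(w=1) 7-8(w=4)}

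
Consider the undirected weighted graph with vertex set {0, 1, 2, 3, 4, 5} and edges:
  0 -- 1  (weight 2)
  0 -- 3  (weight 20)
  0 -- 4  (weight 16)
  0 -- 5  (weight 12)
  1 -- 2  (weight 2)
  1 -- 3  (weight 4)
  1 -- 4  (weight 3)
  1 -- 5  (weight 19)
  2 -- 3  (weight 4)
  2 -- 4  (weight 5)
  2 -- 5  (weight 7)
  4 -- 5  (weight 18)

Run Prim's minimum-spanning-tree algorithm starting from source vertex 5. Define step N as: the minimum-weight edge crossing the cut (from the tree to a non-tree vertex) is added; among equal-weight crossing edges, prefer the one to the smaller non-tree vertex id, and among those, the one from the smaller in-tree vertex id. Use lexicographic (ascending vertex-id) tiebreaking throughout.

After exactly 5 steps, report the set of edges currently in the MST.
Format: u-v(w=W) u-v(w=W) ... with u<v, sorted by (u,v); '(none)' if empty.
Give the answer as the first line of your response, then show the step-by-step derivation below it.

0-1(w=2) 1-2(w=2) 1-3(w=4) 1-4(w=3) 2-5(w=7)

step 1: add edge 2-5 (w=7); MST = {2-5(w=7)}
step 2: add edge 1-2 (w=2); MST = {1-2(w=2) 2-5(w=7)}
step 3: add edge 0-1 (w=2); MST = {0-1(w=2) 1-2(w=2) 2-5(w=7)}
step 4: add edge 1-4 (w=3); MST = {0-1(w=2) 1-2(w=2) 1-4(w=3) 2-5(w=7)}
step 5: add edge 1-3 (w=4); MST = {0-1(w=2) 1-2(w=2) 1-3(w=4) 1-4(w=3) 2-5(w=7)}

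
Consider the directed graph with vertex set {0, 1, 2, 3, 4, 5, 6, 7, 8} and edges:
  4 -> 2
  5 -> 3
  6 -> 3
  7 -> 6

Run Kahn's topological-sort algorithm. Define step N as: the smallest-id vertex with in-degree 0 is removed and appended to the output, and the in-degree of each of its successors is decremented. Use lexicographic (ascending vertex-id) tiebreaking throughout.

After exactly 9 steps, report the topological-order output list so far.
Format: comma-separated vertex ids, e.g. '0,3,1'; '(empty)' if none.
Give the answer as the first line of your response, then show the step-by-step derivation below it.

0,1,4,2,5,7,6,3,8

step 1: output 0; order=[0]; indeg=(0,0,1,2,0,0,1,0,0)
step 2: output 1; order=[0,1]; indeg=(0,0,1,2,0,0,1,0,0)
step 3: output 4; order=[0,1,4]; indeg=(0,0,0,2,0,0,1,0,0)
step 4: output 2; order=[0,1,4,2]; indeg=(0,0,0,2,0,0,1,0,0)
step 5: output 5; order=[0,1,4,2,5]; indeg=(0,0,0,1,0,0,1,0,0)
step 6: output 7; order=[0,1,4,2,5,7]; indeg=(0,0,0,1,0,0,0,0,0)
step 7: output 6; order=[0,1,4,2,5,7,6]; indeg=(0,0,0,0,0,0,0,0,0)
step 8: output 3; order=[0,1,4,2,5,7,6,3]; indeg=(0,0,0,0,0,0,0,0,0)
step 9: output 8; order=[0,1,4,2,5,7,6,3,8]; indeg=(0,0,0,0,0,0,0,0,0)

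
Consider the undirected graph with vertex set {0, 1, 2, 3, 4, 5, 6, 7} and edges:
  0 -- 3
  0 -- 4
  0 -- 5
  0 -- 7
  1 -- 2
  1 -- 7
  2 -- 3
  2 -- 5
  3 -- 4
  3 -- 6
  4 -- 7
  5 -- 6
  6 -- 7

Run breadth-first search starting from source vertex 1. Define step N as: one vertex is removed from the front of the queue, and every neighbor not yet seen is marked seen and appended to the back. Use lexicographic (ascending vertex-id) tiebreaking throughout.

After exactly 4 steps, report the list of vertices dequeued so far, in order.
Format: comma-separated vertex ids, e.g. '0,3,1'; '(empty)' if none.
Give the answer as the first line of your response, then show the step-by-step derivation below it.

1,2,7,3

step 1: dequeue 1; queue=[2,7]; order=1
step 2: dequeue 2; queue=[7,3,5]; order=1,2
step 3: dequeue 7; queue=[3,5,0,4,6]; order=1,2,7
step 4: dequeue 3; queue=[5,0,4,6]; order=1,2,7,3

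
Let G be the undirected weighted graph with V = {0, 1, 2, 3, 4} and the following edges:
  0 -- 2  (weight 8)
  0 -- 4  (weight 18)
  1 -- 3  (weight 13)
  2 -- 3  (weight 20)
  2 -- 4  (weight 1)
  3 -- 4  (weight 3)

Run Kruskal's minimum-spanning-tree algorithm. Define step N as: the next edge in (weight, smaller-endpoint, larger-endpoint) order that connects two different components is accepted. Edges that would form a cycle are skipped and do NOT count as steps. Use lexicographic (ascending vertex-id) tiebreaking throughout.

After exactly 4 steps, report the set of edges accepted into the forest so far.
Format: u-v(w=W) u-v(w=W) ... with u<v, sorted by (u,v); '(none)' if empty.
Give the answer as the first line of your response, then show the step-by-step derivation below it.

0-2(w=8) 1-3(w=13) 2-4(w=1) 3-4(w=3)

step 1: add edge 2-4 (w=1); MST = {2-4(w=1)}
step 2: add edge 3-4 (w=3); MST = {2-4(w=1) 3-4(w=3)}
step 3: add edge 0-2 (w=8); MST = {0-2(w=8) 2-4(w=1) 3-4(w=3)}
step 4: add edge 1-3 (w=13); MST = {0-2(w=8) 1-3(w=13) 2-4(w=1) 3-4(w=3)}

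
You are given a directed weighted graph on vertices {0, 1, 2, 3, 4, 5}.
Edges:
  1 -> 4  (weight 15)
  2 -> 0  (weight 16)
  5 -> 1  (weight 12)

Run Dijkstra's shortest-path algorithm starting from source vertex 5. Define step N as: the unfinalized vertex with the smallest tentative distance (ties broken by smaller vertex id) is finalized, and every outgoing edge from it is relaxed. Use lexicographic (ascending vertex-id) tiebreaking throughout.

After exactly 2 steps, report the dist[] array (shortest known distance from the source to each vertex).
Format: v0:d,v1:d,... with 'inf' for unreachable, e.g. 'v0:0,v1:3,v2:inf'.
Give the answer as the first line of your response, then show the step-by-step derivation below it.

v0:inf,v1:12,v2:inf,v3:inf,v4:27,v5:0

step 1: dist = v0:inf,v1:12,v2:inf,v3:inf,v4:inf,v5:0
step 2: dist = v0:inf,v1:12,v2:inf,v3:inf,v4:27,v5:0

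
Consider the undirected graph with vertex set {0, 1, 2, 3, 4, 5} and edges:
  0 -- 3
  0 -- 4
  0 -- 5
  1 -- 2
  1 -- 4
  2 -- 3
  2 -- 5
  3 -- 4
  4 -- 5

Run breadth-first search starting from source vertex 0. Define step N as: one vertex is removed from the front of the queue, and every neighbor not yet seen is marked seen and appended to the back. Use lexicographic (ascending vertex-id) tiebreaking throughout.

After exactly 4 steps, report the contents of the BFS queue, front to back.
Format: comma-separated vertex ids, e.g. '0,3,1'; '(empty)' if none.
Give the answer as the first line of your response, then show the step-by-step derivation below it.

2,1

step 1: dequeue 0; queue=[3,4,5]; order=0
step 2: dequeue 3; queue=[4,5,2]; order=0,3
step 3: dequeue 4; queue=[5,2,1]; order=0,3,4
step 4: dequeue 5; queue=[2,1]; order=0,3,4,5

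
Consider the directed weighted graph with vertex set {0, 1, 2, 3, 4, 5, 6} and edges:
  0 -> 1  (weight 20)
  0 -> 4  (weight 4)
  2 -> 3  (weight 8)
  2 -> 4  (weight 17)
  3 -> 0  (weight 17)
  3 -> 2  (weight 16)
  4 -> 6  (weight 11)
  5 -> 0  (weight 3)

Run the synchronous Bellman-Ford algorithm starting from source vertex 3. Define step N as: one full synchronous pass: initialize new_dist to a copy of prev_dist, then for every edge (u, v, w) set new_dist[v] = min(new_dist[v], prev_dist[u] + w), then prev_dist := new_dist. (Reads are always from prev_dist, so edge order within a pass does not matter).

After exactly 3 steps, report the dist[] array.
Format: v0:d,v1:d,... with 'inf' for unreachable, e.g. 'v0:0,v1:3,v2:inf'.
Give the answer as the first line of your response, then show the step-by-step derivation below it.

v0:17,v1:37,v2:16,v3:0,v4:21,v5:inf,v6:32

step 1: dist = v0:17,v1:inf,v2:16,v3:0,v4:inf,v5:inf,v6:inf
step 2: dist = v0:17,v1:37,v2:16,v3:0,v4:21,v5:inf,v6:inf
step 3: dist = v0:17,v1:37,v2:16,v3:0,v4:21,v5:inf,v6:32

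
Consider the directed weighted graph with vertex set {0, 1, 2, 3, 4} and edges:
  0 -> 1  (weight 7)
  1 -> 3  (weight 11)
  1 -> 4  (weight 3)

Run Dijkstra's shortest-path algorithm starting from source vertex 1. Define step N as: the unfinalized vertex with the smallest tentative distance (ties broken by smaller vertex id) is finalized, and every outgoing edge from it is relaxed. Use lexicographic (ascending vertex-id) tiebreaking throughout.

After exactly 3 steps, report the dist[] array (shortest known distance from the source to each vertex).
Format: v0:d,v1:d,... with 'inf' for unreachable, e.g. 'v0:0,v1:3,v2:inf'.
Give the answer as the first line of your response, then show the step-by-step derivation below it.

v0:inf,v1:0,v2:inf,v3:11,v4:3

step 1: dist = v0:inf,v1:0,v2:inf,v3:11,v4:3
step 2: dist = v0:inf,v1:0,v2:inf,v3:11,v4:3
step 3: dist = v0:inf,v1:0,v2:inf,v3:11,v4:3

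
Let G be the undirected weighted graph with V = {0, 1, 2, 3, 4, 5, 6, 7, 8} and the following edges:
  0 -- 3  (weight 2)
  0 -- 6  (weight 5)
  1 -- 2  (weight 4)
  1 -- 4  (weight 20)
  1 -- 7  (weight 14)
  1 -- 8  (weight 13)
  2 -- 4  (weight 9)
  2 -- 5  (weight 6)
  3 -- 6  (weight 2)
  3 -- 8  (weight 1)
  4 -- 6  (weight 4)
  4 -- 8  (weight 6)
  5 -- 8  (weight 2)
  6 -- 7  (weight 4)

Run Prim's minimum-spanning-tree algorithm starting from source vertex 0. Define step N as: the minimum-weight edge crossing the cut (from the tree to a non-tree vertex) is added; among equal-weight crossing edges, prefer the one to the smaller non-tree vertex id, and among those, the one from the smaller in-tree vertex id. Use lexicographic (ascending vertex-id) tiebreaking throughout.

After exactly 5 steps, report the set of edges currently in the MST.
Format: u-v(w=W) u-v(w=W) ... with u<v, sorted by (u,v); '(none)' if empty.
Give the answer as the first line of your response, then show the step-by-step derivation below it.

0-3(w=2) 3-6(w=2) 3-8(w=1) 4-6(w=4) 5-8(w=2)

step 1: add edge 0-3 (w=2); MST = {0-3(w=2)}
step 2: add edge 3-8 (w=1); MST = {0-3(w=2) 3-8(w=1)}
step 3: add edge 5-8 (w=2); MST = {0-3(w=2) 3-8(w=1) 5-8(w=2)}
step 4: add edge 3-6 (w=2); MST = {0-3(w=2) 3-6(w=2) 3-8(w=1) 5-8(w=2)}
step 5: add edge 4-6 (w=4); MST = {0-3(w=2) 3-6(w=2) 3-8(w=1) 4-6(w=4) 5-8(w=2)}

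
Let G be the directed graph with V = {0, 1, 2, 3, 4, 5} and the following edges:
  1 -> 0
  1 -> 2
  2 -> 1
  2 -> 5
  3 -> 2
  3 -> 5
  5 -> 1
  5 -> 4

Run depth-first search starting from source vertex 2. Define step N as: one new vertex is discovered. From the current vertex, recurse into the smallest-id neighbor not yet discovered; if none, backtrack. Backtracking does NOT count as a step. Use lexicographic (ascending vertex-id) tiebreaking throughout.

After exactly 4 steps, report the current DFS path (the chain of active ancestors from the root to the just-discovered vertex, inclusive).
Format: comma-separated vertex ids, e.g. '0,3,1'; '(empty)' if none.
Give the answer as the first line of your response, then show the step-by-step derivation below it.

2,5

step 1: discover 2; path=2; order=2
step 2: discover 1; path=2>1; order=2,1
step 3: discover 0; path=2>1>0; order=2,1,0
step 4: discover 5; path=2>5; order=2,1,0,5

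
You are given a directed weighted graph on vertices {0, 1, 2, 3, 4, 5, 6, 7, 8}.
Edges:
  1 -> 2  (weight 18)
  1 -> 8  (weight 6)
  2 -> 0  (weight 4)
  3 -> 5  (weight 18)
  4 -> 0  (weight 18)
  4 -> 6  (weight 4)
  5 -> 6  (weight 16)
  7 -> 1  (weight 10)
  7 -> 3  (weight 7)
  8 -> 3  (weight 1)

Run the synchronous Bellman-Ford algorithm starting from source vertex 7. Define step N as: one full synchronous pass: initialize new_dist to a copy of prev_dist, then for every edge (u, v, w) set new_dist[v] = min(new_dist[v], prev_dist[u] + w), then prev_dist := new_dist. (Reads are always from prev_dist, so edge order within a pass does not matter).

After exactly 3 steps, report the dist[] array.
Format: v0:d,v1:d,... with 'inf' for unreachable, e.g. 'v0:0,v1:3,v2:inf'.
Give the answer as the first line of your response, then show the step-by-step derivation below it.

v0:32,v1:10,v2:28,v3:7,v4:inf,v5:25,v6:41,v7:0,v8:16

step 1: dist = v0:inf,v1:10,v2:inf,v3:7,v4:inf,v5:inf,v6:inf,v7:0,v8:inf
step 2: dist = v0:inf,v1:10,v2:28,v3:7,v4:inf,v5:25,v6:inf,v7:0,v8:16
step 3: dist = v0:32,v1:10,v2:28,v3:7,v4:inf,v5:25,v6:41,v7:0,v8:16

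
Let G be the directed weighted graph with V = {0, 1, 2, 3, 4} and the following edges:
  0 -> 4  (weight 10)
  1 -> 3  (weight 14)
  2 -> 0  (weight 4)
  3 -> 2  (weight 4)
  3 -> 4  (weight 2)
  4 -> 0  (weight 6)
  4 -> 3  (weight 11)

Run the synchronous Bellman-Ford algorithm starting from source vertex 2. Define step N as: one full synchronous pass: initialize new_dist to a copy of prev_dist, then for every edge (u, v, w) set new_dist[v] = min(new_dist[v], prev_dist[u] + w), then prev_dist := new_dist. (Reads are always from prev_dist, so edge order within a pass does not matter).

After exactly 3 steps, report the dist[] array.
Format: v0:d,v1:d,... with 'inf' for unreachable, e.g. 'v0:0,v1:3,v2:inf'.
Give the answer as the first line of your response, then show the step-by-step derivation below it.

v0:4,v1:inf,v2:0,v3:25,v4:14

step 1: dist = v0:4,v1:inf,v2:0,v3:inf,v4:inf
step 2: dist = v0:4,v1:inf,v2:0,v3:inf,v4:14
step 3: dist = v0:4,v1:inf,v2:0,v3:25,v4:14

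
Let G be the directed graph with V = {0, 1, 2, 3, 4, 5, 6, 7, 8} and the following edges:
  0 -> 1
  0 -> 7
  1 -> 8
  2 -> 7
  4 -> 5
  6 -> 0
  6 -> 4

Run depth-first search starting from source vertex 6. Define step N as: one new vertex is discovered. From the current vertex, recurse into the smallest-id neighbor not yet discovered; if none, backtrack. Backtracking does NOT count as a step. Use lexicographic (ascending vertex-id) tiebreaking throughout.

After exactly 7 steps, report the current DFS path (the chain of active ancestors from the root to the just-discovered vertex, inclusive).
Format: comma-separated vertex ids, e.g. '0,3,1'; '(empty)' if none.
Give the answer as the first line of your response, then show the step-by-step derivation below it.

6,4,5

step 1: discover 6; path=6; order=6
step 2: discover 0; path=6>0; order=6,0
step 3: discover 1; path=6>0>1; order=6,0,1
step 4: discover 8; path=6>0>1>8; order=6,0,1,8
step 5: discover 7; path=6>0>7; order=6,0,1,8,7
step 6: discover 4; path=6>4; order=6,0,1,8,7,4
step 7: discover 5; path=6>4>5; order=6,0,1,8,7,4,5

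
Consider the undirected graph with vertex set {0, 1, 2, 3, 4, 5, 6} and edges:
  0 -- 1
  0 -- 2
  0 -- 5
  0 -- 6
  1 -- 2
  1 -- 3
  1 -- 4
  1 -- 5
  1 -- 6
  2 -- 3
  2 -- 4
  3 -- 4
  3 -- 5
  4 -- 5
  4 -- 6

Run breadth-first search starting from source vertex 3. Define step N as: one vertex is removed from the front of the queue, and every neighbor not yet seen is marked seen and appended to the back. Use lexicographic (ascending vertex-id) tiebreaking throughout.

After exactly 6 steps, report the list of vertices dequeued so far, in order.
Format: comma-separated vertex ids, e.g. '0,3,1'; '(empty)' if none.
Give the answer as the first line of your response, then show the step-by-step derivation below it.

3,1,2,4,5,0

step 1: dequeue 3; queue=[1,2,4,5]; order=3
step 2: dequeue 1; queue=[2,4,5,0,6]; order=3,1
step 3: dequeue 2; queue=[4,5,0,6]; order=3,1,2
step 4: dequeue 4; queue=[5,0,6]; order=3,1,2,4
step 5: dequeue 5; queue=[0,6]; order=3,1,2,4,5
step 6: dequeue 0; queue=[6]; order=3,1,2,4,5,0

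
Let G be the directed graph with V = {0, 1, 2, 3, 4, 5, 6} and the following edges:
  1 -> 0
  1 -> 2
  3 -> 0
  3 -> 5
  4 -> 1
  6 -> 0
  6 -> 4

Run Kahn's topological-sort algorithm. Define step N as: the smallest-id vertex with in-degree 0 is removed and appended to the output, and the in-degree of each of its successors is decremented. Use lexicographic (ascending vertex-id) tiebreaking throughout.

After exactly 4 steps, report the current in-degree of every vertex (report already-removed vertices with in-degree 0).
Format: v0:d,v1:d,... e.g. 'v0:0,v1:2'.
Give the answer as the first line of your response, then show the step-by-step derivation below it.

v0:1,v1:0,v2:1,v3:0,v4:0,v5:0,v6:0

step 1: output 3; order=[3]; indeg=(2,1,1,0,1,0,0)
step 2: output 5; order=[3,5]; indeg=(2,1,1,0,1,0,0)
step 3: output 6; order=[3,5,6]; indeg=(1,1,1,0,0,0,0)
step 4: output 4; order=[3,5,6,4]; indeg=(1,0,1,0,0,0,0)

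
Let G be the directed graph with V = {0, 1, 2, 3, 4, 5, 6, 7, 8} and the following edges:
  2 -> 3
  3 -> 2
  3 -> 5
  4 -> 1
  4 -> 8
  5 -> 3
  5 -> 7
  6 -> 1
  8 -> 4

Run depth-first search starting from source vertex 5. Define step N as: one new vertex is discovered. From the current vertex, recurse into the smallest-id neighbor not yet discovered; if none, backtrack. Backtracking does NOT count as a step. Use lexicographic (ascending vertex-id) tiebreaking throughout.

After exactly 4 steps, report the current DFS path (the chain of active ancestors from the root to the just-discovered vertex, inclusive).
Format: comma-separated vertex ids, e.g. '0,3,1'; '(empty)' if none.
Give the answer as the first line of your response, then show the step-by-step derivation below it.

5,7

step 1: discover 5; path=5; order=5
step 2: discover 3; path=5>3; order=5,3
step 3: discover 2; path=5>3>2; order=5,3,2
step 4: discover 7; path=5>7; order=5,3,2,7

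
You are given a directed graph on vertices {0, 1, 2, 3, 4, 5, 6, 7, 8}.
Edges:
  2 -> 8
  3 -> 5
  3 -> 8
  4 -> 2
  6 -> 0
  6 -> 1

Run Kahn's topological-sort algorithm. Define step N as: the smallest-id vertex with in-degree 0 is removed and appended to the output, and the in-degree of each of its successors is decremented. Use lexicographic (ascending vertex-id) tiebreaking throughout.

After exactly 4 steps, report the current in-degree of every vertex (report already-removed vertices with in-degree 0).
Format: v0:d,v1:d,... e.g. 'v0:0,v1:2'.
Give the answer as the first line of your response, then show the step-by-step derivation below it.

v0:1,v1:1,v2:0,v3:0,v4:0,v5:0,v6:0,v7:0,v8:0

step 1: output 3; order=[3]; indeg=(1,1,1,0,0,0,0,0,1)
step 2: output 4; order=[3,4]; indeg=(1,1,0,0,0,0,0,0,1)
step 3: output 2; order=[3,4,2]; indeg=(1,1,0,0,0,0,0,0,0)
step 4: output 5; order=[3,4,2,5]; indeg=(1,1,0,0,0,0,0,0,0)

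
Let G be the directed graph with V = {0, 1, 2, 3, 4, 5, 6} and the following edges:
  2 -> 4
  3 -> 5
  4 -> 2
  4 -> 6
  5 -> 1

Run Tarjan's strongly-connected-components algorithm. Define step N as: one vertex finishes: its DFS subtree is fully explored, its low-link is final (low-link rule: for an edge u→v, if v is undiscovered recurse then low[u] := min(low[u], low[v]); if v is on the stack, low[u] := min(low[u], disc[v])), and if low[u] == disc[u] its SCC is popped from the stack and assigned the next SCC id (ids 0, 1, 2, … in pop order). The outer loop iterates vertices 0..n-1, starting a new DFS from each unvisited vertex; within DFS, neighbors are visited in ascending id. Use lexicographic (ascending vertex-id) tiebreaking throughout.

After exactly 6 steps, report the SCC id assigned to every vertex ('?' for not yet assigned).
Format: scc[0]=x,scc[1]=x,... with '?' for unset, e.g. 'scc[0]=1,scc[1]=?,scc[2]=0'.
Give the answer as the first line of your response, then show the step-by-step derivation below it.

scc[0]=0,scc[1]=1,scc[2]=3,scc[3]=?,scc[4]=3,scc[5]=4,scc[6]=2

step 1: low=(low[0]=0,low[1]=?,low[2]=?,low[3]=?,low[4]=?,low[5]=?,low[6]=?); scc=(scc[0]=0,scc[1]=?,scc[2]=?,scc[3]=?,scc[4]=?,scc[5]=?,scc[6]=?)
step 2: low=(low[0]=0,low[1]=1,low[2]=?,low[3]=?,low[4]=?,low[5]=?,low[6]=?); scc=(scc[0]=0,scc[1]=1,scc[2]=?,scc[3]=?,scc[4]=?,scc[5]=?,scc[6]=?)
step 3: low=(low[0]=0,low[1]=1,low[2]=2,low[3]=?,low[4]=2,low[5]=?,low[6]=4); scc=(scc[0]=0,scc[1]=1,scc[2]=?,scc[3]=?,scc[4]=?,scc[5]=?,scc[6]=2)
step 4: low=(low[0]=0,low[1]=1,low[2]=2,low[3]=?,low[4]=2,low[5]=?,low[6]=4); scc=(scc[0]=0,scc[1]=1,scc[2]=?,scc[3]=?,scc[4]=?,scc[5]=?,scc[6]=2)
step 5: low=(low[0]=0,low[1]=1,low[2]=2,low[3]=?,low[4]=2,low[5]=?,low[6]=4); scc=(scc[0]=0,scc[1]=1,scc[2]=3,scc[3]=?,scc[4]=3,scc[5]=?,scc[6]=2)
step 6: low=(low[0]=0,low[1]=1,low[2]=2,low[3]=5,low[4]=2,low[5]=6,low[6]=4); scc=(scc[0]=0,scc[1]=1,scc[2]=3,scc[3]=?,scc[4]=3,scc[5]=4,scc[6]=2)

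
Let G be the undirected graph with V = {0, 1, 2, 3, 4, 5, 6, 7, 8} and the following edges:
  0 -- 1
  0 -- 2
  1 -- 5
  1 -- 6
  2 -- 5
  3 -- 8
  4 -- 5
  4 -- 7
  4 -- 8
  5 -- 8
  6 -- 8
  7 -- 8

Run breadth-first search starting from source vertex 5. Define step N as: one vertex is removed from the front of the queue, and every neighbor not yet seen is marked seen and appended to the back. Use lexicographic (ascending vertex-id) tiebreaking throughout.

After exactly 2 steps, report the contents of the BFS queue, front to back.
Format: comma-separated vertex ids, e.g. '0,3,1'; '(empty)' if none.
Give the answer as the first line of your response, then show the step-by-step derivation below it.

2,4,8,0,6

step 1: dequeue 5; queue=[1,2,4,8]; order=5
step 2: dequeue 1; queue=[2,4,8,0,6]; order=5,1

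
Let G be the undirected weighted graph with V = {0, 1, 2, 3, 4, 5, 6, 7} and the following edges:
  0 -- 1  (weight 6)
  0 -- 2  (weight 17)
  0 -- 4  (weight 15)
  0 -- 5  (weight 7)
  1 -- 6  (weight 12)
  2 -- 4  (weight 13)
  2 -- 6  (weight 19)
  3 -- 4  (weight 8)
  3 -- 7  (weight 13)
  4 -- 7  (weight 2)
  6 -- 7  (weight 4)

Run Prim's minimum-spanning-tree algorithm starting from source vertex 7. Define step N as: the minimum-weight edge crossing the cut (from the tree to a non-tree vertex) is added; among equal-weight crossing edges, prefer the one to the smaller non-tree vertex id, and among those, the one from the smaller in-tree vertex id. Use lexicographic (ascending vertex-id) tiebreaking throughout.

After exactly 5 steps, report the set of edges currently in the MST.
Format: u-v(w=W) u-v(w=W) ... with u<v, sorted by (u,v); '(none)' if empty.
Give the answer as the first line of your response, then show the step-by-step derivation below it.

0-1(w=6) 1-6(w=12) 3-4(w=8) 4-7(w=2) 6-7(w=4)

step 1: add edge 4-7 (w=2); MST = {4-7(w=2)}
step 2: add edge 6-7 (w=4); MST = {4-7(w=2) 6-7(w=4)}
step 3: add edge 3-4 (w=8); MST = {3-4(w=8) 4-7(w=2) 6-7(w=4)}
step 4: add edge 1-6 (w=12); MST = {1-6(w=12) 3-4(w=8) 4-7(w=2) 6-7(w=4)}
step 5: add edge 0-1 (w=6); MST = {0-1(w=6) 1-6(w=12) 3-4(w=8) 4-7(w=2) 6-7(w=4)}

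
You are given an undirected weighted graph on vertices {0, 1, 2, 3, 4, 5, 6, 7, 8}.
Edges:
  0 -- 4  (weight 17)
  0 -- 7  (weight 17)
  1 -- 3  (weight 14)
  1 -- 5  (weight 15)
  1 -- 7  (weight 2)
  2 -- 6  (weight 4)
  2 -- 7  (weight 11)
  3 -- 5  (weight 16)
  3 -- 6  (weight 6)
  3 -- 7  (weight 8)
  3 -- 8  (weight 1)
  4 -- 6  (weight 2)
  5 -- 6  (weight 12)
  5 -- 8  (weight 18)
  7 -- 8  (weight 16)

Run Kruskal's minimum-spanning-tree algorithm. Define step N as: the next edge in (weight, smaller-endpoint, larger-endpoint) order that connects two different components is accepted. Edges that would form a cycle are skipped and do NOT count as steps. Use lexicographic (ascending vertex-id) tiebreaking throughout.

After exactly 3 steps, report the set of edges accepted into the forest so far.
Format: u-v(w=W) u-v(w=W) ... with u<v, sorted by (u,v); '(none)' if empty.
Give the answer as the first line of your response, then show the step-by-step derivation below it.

1-7(w=2) 3-8(w=1) 4-6(w=2)

step 1: add edge 3-8 (w=1); MST = {3-8(w=1)}
step 2: add edge 1-7 (w=2); MST = {1-7(w=2) 3-8(w=1)}
step 3: add edge 4-6 (w=2); MST = {1-7(w=2) 3-8(w=1) 4-6(w=2)}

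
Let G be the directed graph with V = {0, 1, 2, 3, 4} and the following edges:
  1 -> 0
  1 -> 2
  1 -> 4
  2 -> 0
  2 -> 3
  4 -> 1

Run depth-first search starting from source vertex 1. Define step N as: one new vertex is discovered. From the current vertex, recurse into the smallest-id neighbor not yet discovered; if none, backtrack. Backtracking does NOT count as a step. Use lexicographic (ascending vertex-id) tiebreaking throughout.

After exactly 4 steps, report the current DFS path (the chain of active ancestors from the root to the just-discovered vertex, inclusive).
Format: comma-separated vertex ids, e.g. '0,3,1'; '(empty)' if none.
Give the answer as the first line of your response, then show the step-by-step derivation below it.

1,2,3

step 1: discover 1; path=1; order=1
step 2: discover 0; path=1>0; order=1,0
step 3: discover 2; path=1>2; order=1,0,2
step 4: discover 3; path=1>2>3; order=1,0,2,3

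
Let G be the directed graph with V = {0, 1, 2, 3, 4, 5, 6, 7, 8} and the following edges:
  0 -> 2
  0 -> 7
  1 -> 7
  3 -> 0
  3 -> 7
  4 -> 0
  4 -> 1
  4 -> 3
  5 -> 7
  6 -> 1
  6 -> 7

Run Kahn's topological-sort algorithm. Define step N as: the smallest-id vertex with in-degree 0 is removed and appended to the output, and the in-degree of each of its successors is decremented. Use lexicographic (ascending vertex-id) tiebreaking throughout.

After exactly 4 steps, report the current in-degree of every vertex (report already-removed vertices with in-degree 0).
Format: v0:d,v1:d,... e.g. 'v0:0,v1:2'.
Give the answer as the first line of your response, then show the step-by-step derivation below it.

v0:0,v1:1,v2:0,v3:0,v4:0,v5:0,v6:0,v7:3,v8:0

step 1: output 4; order=[4]; indeg=(1,1,1,0,0,0,0,5,0)
step 2: output 3; order=[4,3]; indeg=(0,1,1,0,0,0,0,4,0)
step 3: output 0; order=[4,3,0]; indeg=(0,1,0,0,0,0,0,3,0)
step 4: output 2; order=[4,3,0,2]; indeg=(0,1,0,0,0,0,0,3,0)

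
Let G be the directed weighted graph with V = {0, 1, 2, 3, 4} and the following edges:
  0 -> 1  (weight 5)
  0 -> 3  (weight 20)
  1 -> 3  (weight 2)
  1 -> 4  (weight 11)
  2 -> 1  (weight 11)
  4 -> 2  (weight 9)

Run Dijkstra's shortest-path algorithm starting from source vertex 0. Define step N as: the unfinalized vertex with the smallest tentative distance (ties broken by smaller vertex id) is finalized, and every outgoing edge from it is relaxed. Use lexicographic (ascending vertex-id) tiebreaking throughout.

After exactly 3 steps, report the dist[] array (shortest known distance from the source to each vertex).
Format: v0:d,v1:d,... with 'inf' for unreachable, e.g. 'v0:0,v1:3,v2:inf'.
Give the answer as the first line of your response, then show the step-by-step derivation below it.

v0:0,v1:5,v2:inf,v3:7,v4:16

step 1: dist = v0:0,v1:5,v2:inf,v3:20,v4:inf
step 2: dist = v0:0,v1:5,v2:inf,v3:7,v4:16
step 3: dist = v0:0,v1:5,v2:inf,v3:7,v4:16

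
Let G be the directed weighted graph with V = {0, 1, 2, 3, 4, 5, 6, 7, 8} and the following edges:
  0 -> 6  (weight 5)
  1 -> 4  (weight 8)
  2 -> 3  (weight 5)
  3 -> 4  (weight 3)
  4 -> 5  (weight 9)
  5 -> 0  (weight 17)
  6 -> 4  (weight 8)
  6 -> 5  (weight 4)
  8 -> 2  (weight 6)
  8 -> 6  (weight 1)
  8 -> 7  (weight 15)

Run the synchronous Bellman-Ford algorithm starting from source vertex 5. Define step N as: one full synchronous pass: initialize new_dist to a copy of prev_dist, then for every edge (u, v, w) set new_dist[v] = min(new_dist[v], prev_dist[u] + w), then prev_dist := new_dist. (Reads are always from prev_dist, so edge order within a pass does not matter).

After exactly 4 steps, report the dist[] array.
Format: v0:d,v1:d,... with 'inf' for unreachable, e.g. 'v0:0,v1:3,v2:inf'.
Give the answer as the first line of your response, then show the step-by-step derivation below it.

v0:17,v1:inf,v2:inf,v3:inf,v4:30,v5:0,v6:22,v7:inf,v8:inf

step 1: dist = v0:17,v1:inf,v2:inf,v3:inf,v4:inf,v5:0,v6:inf,v7:inf,v8:inf
step 2: dist = v0:17,v1:inf,v2:inf,v3:inf,v4:inf,v5:0,v6:22,v7:inf,v8:inf
step 3: dist = v0:17,v1:inf,v2:inf,v3:inf,v4:30,v5:0,v6:22,v7:inf,v8:inf
step 4: dist = v0:17,v1:inf,v2:inf,v3:inf,v4:30,v5:0,v6:22,v7:inf,v8:inf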